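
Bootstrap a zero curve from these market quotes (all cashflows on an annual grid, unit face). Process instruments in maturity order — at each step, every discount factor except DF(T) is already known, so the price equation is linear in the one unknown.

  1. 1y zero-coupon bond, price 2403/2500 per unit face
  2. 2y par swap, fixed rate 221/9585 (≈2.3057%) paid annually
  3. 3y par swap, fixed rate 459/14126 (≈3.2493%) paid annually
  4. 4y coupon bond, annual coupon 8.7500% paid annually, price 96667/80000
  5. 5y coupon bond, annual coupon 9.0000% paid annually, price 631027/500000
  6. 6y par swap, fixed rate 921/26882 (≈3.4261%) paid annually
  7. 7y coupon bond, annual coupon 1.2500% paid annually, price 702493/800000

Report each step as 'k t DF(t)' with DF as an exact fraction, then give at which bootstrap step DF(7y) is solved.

1 1 2403/2500
2 2 4779/5000
3 3 4541/5000
4 4 4419/5000
5 5 2129/2500
6 6 4079/5000
7 7 8009/10000
DF(7y) is solved at step 7

step 1 [1y] zero: DF = P = 2403/2500 ≈ 0.961200
step 2 [2y] swap r/1=221/9585: DF=(1 − 221/9585·(0.961200))/(1+221/9585) = 4779/5000 ≈ 0.955800
step 3 [3y] swap r/1=459/14126: DF=(1 − 459/14126·(0.961200+0.955800))/(1+459/14126) = 4541/5000 ≈ 0.908200
step 4 [4y] bond c/1=7/80: DF=(96667/80000 − 7/80·(0.961200+0.955800+0.908200))/(1+7/80) = 4419/5000 ≈ 0.883800
step 5 [5y] bond c/1=9/100: DF=(631027/500000 − 9/100·(0.961200+0.955800+0.908200+0.883800))/(1+9/100) = 2129/2500 ≈ 0.851600
step 6 [6y] swap r/1=921/26882: DF=(1 − 921/26882·(0.961200+0.955800+0.908200+0.883800+0.851600))/(1+921/26882) = 4079/5000 ≈ 0.815800
step 7 [7y] bond c/1=1/80: DF=(702493/800000 − 1/80·(0.961200+0.955800+0.908200+0.883800+0.851600+0.815800))/(1+1/80) = 8009/10000 ≈ 0.800900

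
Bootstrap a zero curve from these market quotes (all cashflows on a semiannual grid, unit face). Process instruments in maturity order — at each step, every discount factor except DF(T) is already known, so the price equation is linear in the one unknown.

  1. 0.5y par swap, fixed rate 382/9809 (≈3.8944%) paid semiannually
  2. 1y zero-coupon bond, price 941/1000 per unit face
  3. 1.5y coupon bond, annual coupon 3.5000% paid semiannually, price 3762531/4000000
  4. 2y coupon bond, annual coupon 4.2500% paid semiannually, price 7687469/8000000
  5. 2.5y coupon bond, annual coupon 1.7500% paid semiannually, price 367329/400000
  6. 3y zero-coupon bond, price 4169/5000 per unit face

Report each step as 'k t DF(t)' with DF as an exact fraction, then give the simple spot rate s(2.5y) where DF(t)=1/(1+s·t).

1 1/2 9809/10000
2 1 941/1000
3 3/2 4457/5000
4 2 1103/1250
5 5/2 8783/10000
6 3 4169/5000
s(2.5y) = (1/(8783/10000) − 1)/(5/2) = 2434/43915 ≈ 5.5425%

step 1 [0.5y] swap r/2=191/9809: DF=(1 − 191/9809·(0))/(1+191/9809) = 9809/10000 ≈ 0.980900
step 2 [1y] zero: DF = P = 941/1000 ≈ 0.941000
step 3 [1.5y] bond c/2=7/400: DF=(3762531/4000000 − 7/400·(0.980900+0.941000))/(1+7/400) = 4457/5000 ≈ 0.891400
step 4 [2y] bond c/2=17/800: DF=(7687469/8000000 − 17/800·(0.980900+0.941000+0.891400))/(1+17/800) = 1103/1250 ≈ 0.882400
step 5 [2.5y] bond c/2=7/800: DF=(367329/400000 − 7/800·(0.980900+0.941000+0.891400+0.882400))/(1+7/800) = 8783/10000 ≈ 0.878300
step 6 [3y] zero: DF = P = 4169/5000 ≈ 0.833800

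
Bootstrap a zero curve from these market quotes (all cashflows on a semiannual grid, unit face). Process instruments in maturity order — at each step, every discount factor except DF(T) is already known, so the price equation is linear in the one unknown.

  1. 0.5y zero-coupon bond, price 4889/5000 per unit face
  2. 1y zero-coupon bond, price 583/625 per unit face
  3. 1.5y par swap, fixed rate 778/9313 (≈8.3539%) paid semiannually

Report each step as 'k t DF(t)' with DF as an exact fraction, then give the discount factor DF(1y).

1 1/2 4889/5000
2 1 583/625
3 3/2 8833/10000
DF(1y) = 583/625 ≈ 0.932800

step 1 [0.5y] zero: DF = P = 4889/5000 ≈ 0.977800
step 2 [1y] zero: DF = P = 583/625 ≈ 0.932800
step 3 [1.5y] swap r/2=389/9313: DF=(1 − 389/9313·(0.977800+0.932800))/(1+389/9313) = 8833/10000 ≈ 0.883300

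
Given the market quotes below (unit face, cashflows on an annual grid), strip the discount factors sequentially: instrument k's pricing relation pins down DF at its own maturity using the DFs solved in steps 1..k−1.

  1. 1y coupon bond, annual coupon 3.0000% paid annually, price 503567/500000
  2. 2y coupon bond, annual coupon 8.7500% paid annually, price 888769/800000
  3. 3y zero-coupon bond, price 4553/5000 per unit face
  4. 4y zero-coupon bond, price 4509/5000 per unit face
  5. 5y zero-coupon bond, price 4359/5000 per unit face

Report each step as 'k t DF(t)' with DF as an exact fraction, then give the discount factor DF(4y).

1 1 4889/5000
2 2 9429/10000
3 3 4553/5000
4 4 4509/5000
5 5 4359/5000
DF(4y) = 4509/5000 ≈ 0.901800

step 1 [1y] bond c/1=3/100: DF=(503567/500000 − 3/100·(0))/(1+3/100) = 4889/5000 ≈ 0.977800
step 2 [2y] bond c/1=7/80: DF=(888769/800000 − 7/80·(0.977800))/(1+7/80) = 9429/10000 ≈ 0.942900
step 3 [3y] zero: DF = P = 4553/5000 ≈ 0.910600
step 4 [4y] zero: DF = P = 4509/5000 ≈ 0.901800
step 5 [5y] zero: DF = P = 4359/5000 ≈ 0.871800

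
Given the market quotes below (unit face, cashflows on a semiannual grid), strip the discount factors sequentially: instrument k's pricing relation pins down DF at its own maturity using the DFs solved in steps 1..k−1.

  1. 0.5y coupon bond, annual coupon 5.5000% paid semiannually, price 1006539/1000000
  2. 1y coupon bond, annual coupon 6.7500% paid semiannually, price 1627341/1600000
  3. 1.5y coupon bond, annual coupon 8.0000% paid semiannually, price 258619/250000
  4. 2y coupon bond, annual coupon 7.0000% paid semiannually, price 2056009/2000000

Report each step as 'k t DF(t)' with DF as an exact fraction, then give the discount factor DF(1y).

step 1 [0.5y] bond c/2=11/400: DF=(1006539/1000000 − 11/400·(0))/(1+11/400) = 2449/2500 ≈ 0.979600
step 2 [1y] bond c/2=27/800: DF=(1627341/1600000 − 27/800·(0.979600))/(1+27/800) = 9519/10000 ≈ 0.951900
step 3 [1.5y] bond c/2=1/25: DF=(258619/250000 − 1/25·(0.979600+0.951900))/(1+1/25) = 2301/2500 ≈ 0.920400
step 4 [2y] bond c/2=7/200: DF=(2056009/2000000 − 7/200·(0.979600+0.951900+0.920400))/(1+7/200) = 1121/1250 ≈ 0.896800

1 1/2 2449/2500
2 1 9519/10000
3 3/2 2301/2500
4 2 1121/1250
DF(1y) = 9519/10000 ≈ 0.951900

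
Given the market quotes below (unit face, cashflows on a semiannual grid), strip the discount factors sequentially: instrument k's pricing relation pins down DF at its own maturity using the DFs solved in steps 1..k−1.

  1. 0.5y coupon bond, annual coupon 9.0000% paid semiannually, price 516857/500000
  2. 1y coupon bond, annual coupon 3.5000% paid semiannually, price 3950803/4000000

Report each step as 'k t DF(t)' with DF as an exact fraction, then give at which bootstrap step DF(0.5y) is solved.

1 1/2 2473/2500
2 1 9537/10000
DF(0.5y) is solved at step 1

step 1 [0.5y] bond c/2=9/200: DF=(516857/500000 − 9/200·(0))/(1+9/200) = 2473/2500 ≈ 0.989200
step 2 [1y] bond c/2=7/400: DF=(3950803/4000000 − 7/400·(0.989200))/(1+7/400) = 9537/10000 ≈ 0.953700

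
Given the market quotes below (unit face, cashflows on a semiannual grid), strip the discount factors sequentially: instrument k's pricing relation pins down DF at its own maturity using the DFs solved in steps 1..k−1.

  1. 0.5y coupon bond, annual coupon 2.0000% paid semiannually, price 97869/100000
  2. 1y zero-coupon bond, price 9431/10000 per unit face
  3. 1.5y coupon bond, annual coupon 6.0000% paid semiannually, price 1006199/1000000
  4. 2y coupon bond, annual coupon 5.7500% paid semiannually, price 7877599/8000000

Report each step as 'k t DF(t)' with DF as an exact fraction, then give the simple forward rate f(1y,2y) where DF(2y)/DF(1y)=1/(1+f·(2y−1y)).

step 1 [0.5y] bond c/2=1/100: DF=(97869/100000 − 1/100·(0))/(1+1/100) = 969/1000 ≈ 0.969000
step 2 [1y] zero: DF = P = 9431/10000 ≈ 0.943100
step 3 [1.5y] bond c/2=3/100: DF=(1006199/1000000 − 3/100·(0.969000+0.943100))/(1+3/100) = 2303/2500 ≈ 0.921200
step 4 [2y] bond c/2=23/800: DF=(7877599/8000000 − 23/800·(0.969000+0.943100+0.921200))/(1+23/800) = 439/500 ≈ 0.878000

1 1/2 969/1000
2 1 9431/10000
3 3/2 2303/2500
4 2 439/500
f(1y,2y) = ((9431/10000)/(439/500) − 1)/(1) = 651/8780 ≈ 7.4146%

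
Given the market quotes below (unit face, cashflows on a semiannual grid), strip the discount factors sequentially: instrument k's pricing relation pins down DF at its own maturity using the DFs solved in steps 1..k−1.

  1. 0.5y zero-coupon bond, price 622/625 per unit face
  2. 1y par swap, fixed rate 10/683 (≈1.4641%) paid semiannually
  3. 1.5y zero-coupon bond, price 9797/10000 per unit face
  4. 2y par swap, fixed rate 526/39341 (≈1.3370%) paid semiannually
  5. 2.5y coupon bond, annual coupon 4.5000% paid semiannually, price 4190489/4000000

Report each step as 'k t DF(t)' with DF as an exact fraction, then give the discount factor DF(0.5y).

step 1 [0.5y] zero: DF = P = 622/625 ≈ 0.995200
step 2 [1y] swap r/2=5/683: DF=(1 − 5/683·(0.995200))/(1+5/683) = 1971/2000 ≈ 0.985500
step 3 [1.5y] zero: DF = P = 9797/10000 ≈ 0.979700
step 4 [2y] swap r/2=263/39341: DF=(1 − 263/39341·(0.995200+0.985500+0.979700))/(1+263/39341) = 9737/10000 ≈ 0.973700
step 5 [2.5y] bond c/2=9/400: DF=(4190489/4000000 − 9/400·(0.995200+0.985500+0.979700+0.973700))/(1+9/400) = 469/500 ≈ 0.938000

1 1/2 622/625
2 1 1971/2000
3 3/2 9797/10000
4 2 9737/10000
5 5/2 469/500
DF(0.5y) = 622/625 ≈ 0.995200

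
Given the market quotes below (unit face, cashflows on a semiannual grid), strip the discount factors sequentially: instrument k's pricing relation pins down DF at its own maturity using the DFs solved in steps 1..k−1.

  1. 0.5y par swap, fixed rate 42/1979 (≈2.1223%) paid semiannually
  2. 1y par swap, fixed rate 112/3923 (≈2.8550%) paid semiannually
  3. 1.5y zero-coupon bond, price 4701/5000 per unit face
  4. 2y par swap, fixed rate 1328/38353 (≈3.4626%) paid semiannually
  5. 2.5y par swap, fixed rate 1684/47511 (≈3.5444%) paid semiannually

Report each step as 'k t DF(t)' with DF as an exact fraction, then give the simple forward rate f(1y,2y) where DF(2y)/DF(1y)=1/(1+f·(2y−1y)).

step 1 [0.5y] swap r/2=21/1979: DF=(1 − 21/1979·(0))/(1+21/1979) = 1979/2000 ≈ 0.989500
step 2 [1y] swap r/2=56/3923: DF=(1 − 56/3923·(0.989500))/(1+56/3923) = 243/250 ≈ 0.972000
step 3 [1.5y] zero: DF = P = 4701/5000 ≈ 0.940200
step 4 [2y] swap r/2=664/38353: DF=(1 − 664/38353·(0.989500+0.972000+0.940200))/(1+664/38353) = 1167/1250 ≈ 0.933600
step 5 [2.5y] swap r/2=842/47511: DF=(1 − 842/47511·(0.989500+0.972000+0.940200+0.933600))/(1+842/47511) = 4579/5000 ≈ 0.915800

1 1/2 1979/2000
2 1 243/250
3 3/2 4701/5000
4 2 1167/1250
5 5/2 4579/5000
f(1y,2y) = ((243/250)/(1167/1250) − 1)/(1) = 16/389 ≈ 4.1131%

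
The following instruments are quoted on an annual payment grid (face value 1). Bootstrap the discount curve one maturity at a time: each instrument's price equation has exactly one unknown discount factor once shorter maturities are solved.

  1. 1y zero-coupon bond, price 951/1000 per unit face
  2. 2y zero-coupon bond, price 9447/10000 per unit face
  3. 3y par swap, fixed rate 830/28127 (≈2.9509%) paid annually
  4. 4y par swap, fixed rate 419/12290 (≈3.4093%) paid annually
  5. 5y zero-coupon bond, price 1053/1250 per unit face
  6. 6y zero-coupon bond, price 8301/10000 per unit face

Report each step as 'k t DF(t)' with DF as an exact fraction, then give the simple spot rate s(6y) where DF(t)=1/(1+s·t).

step 1 [1y] zero: DF = P = 951/1000 ≈ 0.951000
step 2 [2y] zero: DF = P = 9447/10000 ≈ 0.944700
step 3 [3y] swap r/1=830/28127: DF=(1 − 830/28127·(0.951000+0.944700))/(1+830/28127) = 917/1000 ≈ 0.917000
step 4 [4y] swap r/1=419/12290: DF=(1 − 419/12290·(0.951000+0.944700+0.917000))/(1+419/12290) = 8743/10000 ≈ 0.874300
step 5 [5y] zero: DF = P = 1053/1250 ≈ 0.842400
step 6 [6y] zero: DF = P = 8301/10000 ≈ 0.830100

1 1 951/1000
2 2 9447/10000
3 3 917/1000
4 4 8743/10000
5 5 1053/1250
6 6 8301/10000
s(6y) = (1/(8301/10000) − 1)/(6) = 1699/49806 ≈ 3.4112%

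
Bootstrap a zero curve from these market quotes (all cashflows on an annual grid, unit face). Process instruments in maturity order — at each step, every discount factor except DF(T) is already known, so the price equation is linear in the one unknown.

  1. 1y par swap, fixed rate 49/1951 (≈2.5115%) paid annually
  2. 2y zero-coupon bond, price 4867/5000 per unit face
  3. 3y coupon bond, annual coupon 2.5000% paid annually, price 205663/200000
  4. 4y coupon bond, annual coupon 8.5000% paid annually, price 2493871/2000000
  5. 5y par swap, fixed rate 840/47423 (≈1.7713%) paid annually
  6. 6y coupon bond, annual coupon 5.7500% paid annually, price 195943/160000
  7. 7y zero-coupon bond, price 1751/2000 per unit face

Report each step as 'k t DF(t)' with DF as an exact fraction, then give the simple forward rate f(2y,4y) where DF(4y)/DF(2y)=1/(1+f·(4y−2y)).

1 1 1951/2000
2 2 4867/5000
3 3 9557/10000
4 4 9217/10000
5 5 229/250
6 6 4501/5000
7 7 1751/2000
f(2y,4y) = ((4867/5000)/(9217/10000) − 1)/(2) = 517/18434 ≈ 2.8046%

step 1 [1y] swap r/1=49/1951: DF=(1 − 49/1951·(0))/(1+49/1951) = 1951/2000 ≈ 0.975500
step 2 [2y] zero: DF = P = 4867/5000 ≈ 0.973400
step 3 [3y] bond c/1=1/40: DF=(205663/200000 − 1/40·(0.975500+0.973400))/(1+1/40) = 9557/10000 ≈ 0.955700
step 4 [4y] bond c/1=17/200: DF=(2493871/2000000 − 17/200·(0.975500+0.973400+0.955700))/(1+17/200) = 9217/10000 ≈ 0.921700
step 5 [5y] swap r/1=840/47423: DF=(1 − 840/47423·(0.975500+0.973400+0.955700+0.921700))/(1+840/47423) = 229/250 ≈ 0.916000
step 6 [6y] bond c/1=23/400: DF=(195943/160000 − 23/400·(0.975500+0.973400+0.955700+0.921700+0.916000))/(1+23/400) = 4501/5000 ≈ 0.900200
step 7 [7y] zero: DF = P = 1751/2000 ≈ 0.875500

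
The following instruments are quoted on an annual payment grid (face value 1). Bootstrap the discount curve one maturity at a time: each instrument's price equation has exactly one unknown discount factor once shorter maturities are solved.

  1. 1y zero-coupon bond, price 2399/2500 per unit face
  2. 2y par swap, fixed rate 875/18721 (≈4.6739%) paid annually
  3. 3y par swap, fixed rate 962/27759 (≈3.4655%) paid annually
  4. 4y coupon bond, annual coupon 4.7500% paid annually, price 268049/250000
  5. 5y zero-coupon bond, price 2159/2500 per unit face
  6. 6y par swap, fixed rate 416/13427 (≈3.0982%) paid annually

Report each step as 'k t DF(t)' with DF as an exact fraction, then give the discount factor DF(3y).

step 1 [1y] zero: DF = P = 2399/2500 ≈ 0.959600
step 2 [2y] swap r/1=875/18721: DF=(1 − 875/18721·(0.959600))/(1+875/18721) = 73/80 ≈ 0.912500
step 3 [3y] swap r/1=962/27759: DF=(1 − 962/27759·(0.959600+0.912500))/(1+962/27759) = 4519/5000 ≈ 0.903800
step 4 [4y] bond c/1=19/400: DF=(268049/250000 − 19/400·(0.959600+0.912500+0.903800))/(1+19/400) = 8977/10000 ≈ 0.897700
step 5 [5y] zero: DF = P = 2159/2500 ≈ 0.863600
step 6 [6y] swap r/1=416/13427: DF=(1 − 416/13427·(0.959600+0.912500+0.903800+0.897700+0.863600))/(1+416/13427) = 521/625 ≈ 0.833600

1 1 2399/2500
2 2 73/80
3 3 4519/5000
4 4 8977/10000
5 5 2159/2500
6 6 521/625
DF(3y) = 4519/5000 ≈ 0.903800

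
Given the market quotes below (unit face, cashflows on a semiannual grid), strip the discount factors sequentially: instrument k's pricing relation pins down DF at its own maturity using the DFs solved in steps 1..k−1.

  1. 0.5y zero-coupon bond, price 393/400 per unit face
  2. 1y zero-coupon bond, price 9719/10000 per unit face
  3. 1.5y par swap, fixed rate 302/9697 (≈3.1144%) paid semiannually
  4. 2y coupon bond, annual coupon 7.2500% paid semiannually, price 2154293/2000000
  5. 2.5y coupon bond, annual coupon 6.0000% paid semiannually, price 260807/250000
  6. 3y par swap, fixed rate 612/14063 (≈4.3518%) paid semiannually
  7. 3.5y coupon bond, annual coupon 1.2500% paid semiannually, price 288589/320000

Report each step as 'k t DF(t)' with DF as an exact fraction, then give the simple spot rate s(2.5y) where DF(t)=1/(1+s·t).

step 1 [0.5y] zero: DF = P = 393/400 ≈ 0.982500
step 2 [1y] zero: DF = P = 9719/10000 ≈ 0.971900
step 3 [1.5y] swap r/2=151/9697: DF=(1 − 151/9697·(0.982500+0.971900))/(1+151/9697) = 9547/10000 ≈ 0.954700
step 4 [2y] bond c/2=29/800: DF=(2154293/2000000 − 29/800·(0.982500+0.971900+0.954700))/(1+29/800) = 9377/10000 ≈ 0.937700
step 5 [2.5y] bond c/2=3/100: DF=(260807/250000 − 3/100·(0.982500+0.971900+0.954700+0.937700))/(1+3/100) = 563/625 ≈ 0.900800
step 6 [3y] swap r/2=306/14063: DF=(1 − 306/14063·(0.982500+0.971900+0.954700+0.937700+0.900800))/(1+306/14063) = 1097/1250 ≈ 0.877600
step 7 [3.5y] bond c/2=1/160: DF=(288589/320000 − 1/160·(0.982500+0.971900+0.954700+0.937700+0.900800+0.877600))/(1+1/160) = 8613/10000 ≈ 0.861300

1 1/2 393/400
2 1 9719/10000
3 3/2 9547/10000
4 2 9377/10000
5 5/2 563/625
6 3 1097/1250
7 7/2 8613/10000
s(2.5y) = (1/(563/625) − 1)/(5/2) = 124/2815 ≈ 4.4050%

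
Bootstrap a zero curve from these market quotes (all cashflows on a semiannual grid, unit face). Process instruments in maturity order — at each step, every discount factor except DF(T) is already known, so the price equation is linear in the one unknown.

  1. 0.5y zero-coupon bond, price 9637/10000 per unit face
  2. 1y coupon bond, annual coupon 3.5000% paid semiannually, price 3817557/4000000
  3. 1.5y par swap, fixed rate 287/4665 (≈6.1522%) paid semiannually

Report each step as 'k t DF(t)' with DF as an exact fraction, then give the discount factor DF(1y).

1 1/2 9637/10000
2 1 4607/5000
3 3/2 9139/10000
DF(1y) = 4607/5000 ≈ 0.921400

step 1 [0.5y] zero: DF = P = 9637/10000 ≈ 0.963700
step 2 [1y] bond c/2=7/400: DF=(3817557/4000000 − 7/400·(0.963700))/(1+7/400) = 4607/5000 ≈ 0.921400
step 3 [1.5y] swap r/2=287/9330: DF=(1 − 287/9330·(0.963700+0.921400))/(1+287/9330) = 9139/10000 ≈ 0.913900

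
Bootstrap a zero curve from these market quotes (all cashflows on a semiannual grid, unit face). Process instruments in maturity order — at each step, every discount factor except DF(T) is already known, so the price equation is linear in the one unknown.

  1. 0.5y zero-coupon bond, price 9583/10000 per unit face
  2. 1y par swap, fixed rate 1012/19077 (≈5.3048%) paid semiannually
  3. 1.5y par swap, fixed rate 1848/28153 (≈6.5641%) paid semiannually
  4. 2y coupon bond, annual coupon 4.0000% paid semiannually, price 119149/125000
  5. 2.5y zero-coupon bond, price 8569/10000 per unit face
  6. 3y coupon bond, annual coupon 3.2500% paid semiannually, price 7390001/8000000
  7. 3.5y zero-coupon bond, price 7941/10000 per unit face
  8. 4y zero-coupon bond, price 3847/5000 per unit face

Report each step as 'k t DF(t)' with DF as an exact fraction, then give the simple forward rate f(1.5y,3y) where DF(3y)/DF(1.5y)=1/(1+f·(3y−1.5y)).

step 1 [0.5y] zero: DF = P = 9583/10000 ≈ 0.958300
step 2 [1y] swap r/2=506/19077: DF=(1 − 506/19077·(0.958300))/(1+506/19077) = 4747/5000 ≈ 0.949400
step 3 [1.5y] swap r/2=924/28153: DF=(1 − 924/28153·(0.958300+0.949400))/(1+924/28153) = 2269/2500 ≈ 0.907600
step 4 [2y] bond c/2=1/50: DF=(119149/125000 − 1/50·(0.958300+0.949400+0.907600))/(1+1/50) = 8793/10000 ≈ 0.879300
step 5 [2.5y] zero: DF = P = 8569/10000 ≈ 0.856900
step 6 [3y] bond c/2=13/800: DF=(7390001/8000000 − 13/800·(0.958300+0.949400+0.907600+0.879300+0.856900))/(1+13/800) = 4181/5000 ≈ 0.836200
step 7 [3.5y] zero: DF = P = 7941/10000 ≈ 0.794100
step 8 [4y] zero: DF = P = 3847/5000 ≈ 0.769400

1 1/2 9583/10000
2 1 4747/5000
3 3/2 2269/2500
4 2 8793/10000
5 5/2 8569/10000
6 3 4181/5000
7 7/2 7941/10000
8 4 3847/5000
f(1.5y,3y) = ((2269/2500)/(4181/5000) − 1)/(3/2) = 238/4181 ≈ 5.6924%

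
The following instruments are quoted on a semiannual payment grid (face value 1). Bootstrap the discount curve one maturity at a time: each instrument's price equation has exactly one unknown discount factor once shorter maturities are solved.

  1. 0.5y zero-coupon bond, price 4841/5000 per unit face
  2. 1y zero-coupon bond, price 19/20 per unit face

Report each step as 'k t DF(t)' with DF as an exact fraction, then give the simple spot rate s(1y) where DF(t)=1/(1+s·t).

1 1/2 4841/5000
2 1 19/20
s(1y) = (1/(19/20) − 1)/(1) = 1/19 ≈ 5.2632%

step 1 [0.5y] zero: DF = P = 4841/5000 ≈ 0.968200
step 2 [1y] zero: DF = P = 19/20 ≈ 0.950000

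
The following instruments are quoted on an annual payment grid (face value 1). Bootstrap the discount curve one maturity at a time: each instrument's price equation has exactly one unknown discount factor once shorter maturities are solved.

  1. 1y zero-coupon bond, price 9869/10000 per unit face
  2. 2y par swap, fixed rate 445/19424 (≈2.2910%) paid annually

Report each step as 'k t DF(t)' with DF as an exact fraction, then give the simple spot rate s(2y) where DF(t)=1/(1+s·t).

1 1 9869/10000
2 2 1911/2000
s(2y) = (1/(1911/2000) − 1)/(2) = 89/3822 ≈ 2.3286%

step 1 [1y] zero: DF = P = 9869/10000 ≈ 0.986900
step 2 [2y] swap r/1=445/19424: DF=(1 − 445/19424·(0.986900))/(1+445/19424) = 1911/2000 ≈ 0.955500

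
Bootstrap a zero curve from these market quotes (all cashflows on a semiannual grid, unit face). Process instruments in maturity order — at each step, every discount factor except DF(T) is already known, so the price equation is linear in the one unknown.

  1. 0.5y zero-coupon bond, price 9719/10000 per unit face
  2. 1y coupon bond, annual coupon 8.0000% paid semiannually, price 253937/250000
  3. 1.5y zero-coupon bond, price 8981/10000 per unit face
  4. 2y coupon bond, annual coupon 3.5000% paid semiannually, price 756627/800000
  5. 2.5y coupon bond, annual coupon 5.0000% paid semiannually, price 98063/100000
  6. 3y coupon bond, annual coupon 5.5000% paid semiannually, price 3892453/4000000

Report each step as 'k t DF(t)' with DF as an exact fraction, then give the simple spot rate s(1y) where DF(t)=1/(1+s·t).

step 1 [0.5y] zero: DF = P = 9719/10000 ≈ 0.971900
step 2 [1y] bond c/2=1/25: DF=(253937/250000 − 1/25·(0.971900))/(1+1/25) = 9393/10000 ≈ 0.939300
step 3 [1.5y] zero: DF = P = 8981/10000 ≈ 0.898100
step 4 [2y] bond c/2=7/400: DF=(756627/800000 − 7/400·(0.971900+0.939300+0.898100))/(1+7/400) = 2203/2500 ≈ 0.881200
step 5 [2.5y] bond c/2=1/40: DF=(98063/100000 − 1/40·(0.971900+0.939300+0.898100+0.881200))/(1+1/40) = 8667/10000 ≈ 0.866700
step 6 [3y] bond c/2=11/400: DF=(3892453/4000000 − 11/400·(0.971900+0.939300+0.898100+0.881200+0.866700))/(1+11/400) = 8251/10000 ≈ 0.825100

1 1/2 9719/10000
2 1 9393/10000
3 3/2 8981/10000
4 2 2203/2500
5 5/2 8667/10000
6 3 8251/10000
s(1y) = (1/(9393/10000) − 1)/(1) = 607/9393 ≈ 6.4623%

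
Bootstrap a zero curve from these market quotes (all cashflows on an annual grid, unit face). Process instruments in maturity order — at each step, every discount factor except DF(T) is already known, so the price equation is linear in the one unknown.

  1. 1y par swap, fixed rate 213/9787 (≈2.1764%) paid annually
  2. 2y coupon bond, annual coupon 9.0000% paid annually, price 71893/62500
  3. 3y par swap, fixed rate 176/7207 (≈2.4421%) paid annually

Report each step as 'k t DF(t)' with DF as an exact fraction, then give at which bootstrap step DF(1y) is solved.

step 1 [1y] swap r/1=213/9787: DF=(1 − 213/9787·(0))/(1+213/9787) = 9787/10000 ≈ 0.978700
step 2 [2y] bond c/1=9/100: DF=(71893/62500 − 9/100·(0.978700))/(1+9/100) = 1949/2000 ≈ 0.974500
step 3 [3y] swap r/1=176/7207: DF=(1 − 176/7207·(0.978700+0.974500))/(1+176/7207) = 581/625 ≈ 0.929600

1 1 9787/10000
2 2 1949/2000
3 3 581/625
DF(1y) is solved at step 1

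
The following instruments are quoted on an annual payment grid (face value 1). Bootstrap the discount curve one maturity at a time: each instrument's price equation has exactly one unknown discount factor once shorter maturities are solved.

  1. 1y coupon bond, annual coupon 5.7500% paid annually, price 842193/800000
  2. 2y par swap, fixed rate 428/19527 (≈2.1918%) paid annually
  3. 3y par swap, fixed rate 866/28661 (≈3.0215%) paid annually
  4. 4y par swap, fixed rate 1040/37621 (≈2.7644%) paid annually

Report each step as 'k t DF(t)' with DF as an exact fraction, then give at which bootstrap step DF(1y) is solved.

1 1 1991/2000
2 2 2393/2500
3 3 4567/5000
4 4 112/125
DF(1y) is solved at step 1

step 1 [1y] bond c/1=23/400: DF=(842193/800000 − 23/400·(0))/(1+23/400) = 1991/2000 ≈ 0.995500
step 2 [2y] swap r/1=428/19527: DF=(1 − 428/19527·(0.995500))/(1+428/19527) = 2393/2500 ≈ 0.957200
step 3 [3y] swap r/1=866/28661: DF=(1 − 866/28661·(0.995500+0.957200))/(1+866/28661) = 4567/5000 ≈ 0.913400
step 4 [4y] swap r/1=1040/37621: DF=(1 − 1040/37621·(0.995500+0.957200+0.913400))/(1+1040/37621) = 112/125 ≈ 0.896000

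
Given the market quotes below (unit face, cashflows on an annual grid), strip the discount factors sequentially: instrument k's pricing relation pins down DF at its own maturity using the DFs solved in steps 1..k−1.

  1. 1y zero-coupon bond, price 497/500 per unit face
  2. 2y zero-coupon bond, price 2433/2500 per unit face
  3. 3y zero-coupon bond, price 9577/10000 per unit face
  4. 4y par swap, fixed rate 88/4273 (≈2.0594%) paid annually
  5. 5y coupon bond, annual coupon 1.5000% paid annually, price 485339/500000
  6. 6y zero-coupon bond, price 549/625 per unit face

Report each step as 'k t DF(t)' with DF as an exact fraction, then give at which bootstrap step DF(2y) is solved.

step 1 [1y] zero: DF = P = 497/500 ≈ 0.994000
step 2 [2y] zero: DF = P = 2433/2500 ≈ 0.973200
step 3 [3y] zero: DF = P = 9577/10000 ≈ 0.957700
step 4 [4y] swap r/1=88/4273: DF=(1 − 88/4273·(0.994000+0.973200+0.957700))/(1+88/4273) = 1151/1250 ≈ 0.920800
step 5 [5y] bond c/1=3/200: DF=(485339/500000 − 3/200·(0.994000+0.973200+0.957700+0.920800))/(1+3/200) = 1799/2000 ≈ 0.899500
step 6 [6y] zero: DF = P = 549/625 ≈ 0.878400

1 1 497/500
2 2 2433/2500
3 3 9577/10000
4 4 1151/1250
5 5 1799/2000
6 6 549/625
DF(2y) is solved at step 2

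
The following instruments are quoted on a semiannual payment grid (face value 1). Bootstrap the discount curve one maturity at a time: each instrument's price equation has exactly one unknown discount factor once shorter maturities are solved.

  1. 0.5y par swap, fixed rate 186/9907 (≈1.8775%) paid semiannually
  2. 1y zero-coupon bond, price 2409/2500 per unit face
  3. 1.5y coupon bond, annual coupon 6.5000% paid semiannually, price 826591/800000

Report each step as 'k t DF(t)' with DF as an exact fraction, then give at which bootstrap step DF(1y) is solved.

1 1/2 9907/10000
2 1 2409/2500
3 3/2 587/625
DF(1y) is solved at step 2

step 1 [0.5y] swap r/2=93/9907: DF=(1 − 93/9907·(0))/(1+93/9907) = 9907/10000 ≈ 0.990700
step 2 [1y] zero: DF = P = 2409/2500 ≈ 0.963600
step 3 [1.5y] bond c/2=13/400: DF=(826591/800000 − 13/400·(0.990700+0.963600))/(1+13/400) = 587/625 ≈ 0.939200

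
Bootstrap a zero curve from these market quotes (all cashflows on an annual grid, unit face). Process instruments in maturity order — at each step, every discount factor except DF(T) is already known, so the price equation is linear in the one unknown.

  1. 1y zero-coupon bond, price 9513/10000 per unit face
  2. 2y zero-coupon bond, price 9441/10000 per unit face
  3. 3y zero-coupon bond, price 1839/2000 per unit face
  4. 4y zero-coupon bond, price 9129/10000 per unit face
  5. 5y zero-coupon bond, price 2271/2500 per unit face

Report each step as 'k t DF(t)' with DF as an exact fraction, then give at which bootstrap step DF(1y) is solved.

1 1 9513/10000
2 2 9441/10000
3 3 1839/2000
4 4 9129/10000
5 5 2271/2500
DF(1y) is solved at step 1

step 1 [1y] zero: DF = P = 9513/10000 ≈ 0.951300
step 2 [2y] zero: DF = P = 9441/10000 ≈ 0.944100
step 3 [3y] zero: DF = P = 1839/2000 ≈ 0.919500
step 4 [4y] zero: DF = P = 9129/10000 ≈ 0.912900
step 5 [5y] zero: DF = P = 2271/2500 ≈ 0.908400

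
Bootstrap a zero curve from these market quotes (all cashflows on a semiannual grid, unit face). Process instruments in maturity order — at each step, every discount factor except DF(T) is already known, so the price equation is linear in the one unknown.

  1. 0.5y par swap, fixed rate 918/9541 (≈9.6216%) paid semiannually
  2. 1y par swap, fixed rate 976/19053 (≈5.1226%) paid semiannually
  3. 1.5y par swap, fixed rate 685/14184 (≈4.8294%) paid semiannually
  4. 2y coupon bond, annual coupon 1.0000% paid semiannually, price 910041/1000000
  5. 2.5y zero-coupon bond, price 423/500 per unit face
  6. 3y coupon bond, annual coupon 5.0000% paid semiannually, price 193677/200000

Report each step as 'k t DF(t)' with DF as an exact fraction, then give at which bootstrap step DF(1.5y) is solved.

1 1/2 9541/10000
2 1 1189/1250
3 3/2 1863/2000
4 2 4457/5000
5 5/2 423/500
6 3 2083/2500
DF(1.5y) is solved at step 3

step 1 [0.5y] swap r/2=459/9541: DF=(1 − 459/9541·(0))/(1+459/9541) = 9541/10000 ≈ 0.954100
step 2 [1y] swap r/2=488/19053: DF=(1 − 488/19053·(0.954100))/(1+488/19053) = 1189/1250 ≈ 0.951200
step 3 [1.5y] swap r/2=685/28368: DF=(1 − 685/28368·(0.954100+0.951200))/(1+685/28368) = 1863/2000 ≈ 0.931500
step 4 [2y] bond c/2=1/200: DF=(910041/1000000 − 1/200·(0.954100+0.951200+0.931500))/(1+1/200) = 4457/5000 ≈ 0.891400
step 5 [2.5y] zero: DF = P = 423/500 ≈ 0.846000
step 6 [3y] bond c/2=1/40: DF=(193677/200000 − 1/40·(0.954100+0.951200+0.931500+0.891400+0.846000))/(1+1/40) = 2083/2500 ≈ 0.833200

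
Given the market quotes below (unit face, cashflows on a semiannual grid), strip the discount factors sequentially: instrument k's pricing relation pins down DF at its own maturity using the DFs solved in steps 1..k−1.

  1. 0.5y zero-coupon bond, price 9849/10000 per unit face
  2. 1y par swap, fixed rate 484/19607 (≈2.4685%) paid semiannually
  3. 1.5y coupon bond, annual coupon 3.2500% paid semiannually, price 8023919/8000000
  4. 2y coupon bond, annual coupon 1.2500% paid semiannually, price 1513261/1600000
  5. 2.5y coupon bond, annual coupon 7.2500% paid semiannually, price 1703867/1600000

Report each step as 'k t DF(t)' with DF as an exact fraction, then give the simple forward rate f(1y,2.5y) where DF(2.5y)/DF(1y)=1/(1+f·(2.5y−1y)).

1 1/2 9849/10000
2 1 4879/5000
3 3/2 2389/2500
4 2 4609/5000
5 5/2 4467/5000
f(1y,2.5y) = ((4879/5000)/(4467/5000) − 1)/(3/2) = 824/13401 ≈ 6.1488%

step 1 [0.5y] zero: DF = P = 9849/10000 ≈ 0.984900
step 2 [1y] swap r/2=242/19607: DF=(1 − 242/19607·(0.984900))/(1+242/19607) = 4879/5000 ≈ 0.975800
step 3 [1.5y] bond c/2=13/800: DF=(8023919/8000000 − 13/800·(0.984900+0.975800))/(1+13/800) = 2389/2500 ≈ 0.955600
step 4 [2y] bond c/2=1/160: DF=(1513261/1600000 − 1/160·(0.984900+0.975800+0.955600))/(1+1/160) = 4609/5000 ≈ 0.921800
step 5 [2.5y] bond c/2=29/800: DF=(1703867/1600000 − 29/800·(0.984900+0.975800+0.955600+0.921800))/(1+29/800) = 4467/5000 ≈ 0.893400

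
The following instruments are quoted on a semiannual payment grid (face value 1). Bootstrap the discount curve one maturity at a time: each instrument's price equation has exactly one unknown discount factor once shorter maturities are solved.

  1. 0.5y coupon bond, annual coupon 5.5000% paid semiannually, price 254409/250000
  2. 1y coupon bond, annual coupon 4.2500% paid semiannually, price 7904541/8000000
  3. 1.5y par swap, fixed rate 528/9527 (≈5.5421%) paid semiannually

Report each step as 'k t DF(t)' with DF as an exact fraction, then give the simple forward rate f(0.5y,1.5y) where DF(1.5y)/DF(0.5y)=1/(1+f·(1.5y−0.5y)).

1 1/2 619/625
2 1 9469/10000
3 3/2 1151/1250
f(0.5y,1.5y) = ((619/625)/(1151/1250) − 1)/(1) = 87/1151 ≈ 7.5586%

step 1 [0.5y] bond c/2=11/400: DF=(254409/250000 − 11/400·(0))/(1+11/400) = 619/625 ≈ 0.990400
step 2 [1y] bond c/2=17/800: DF=(7904541/8000000 − 17/800·(0.990400))/(1+17/800) = 9469/10000 ≈ 0.946900
step 3 [1.5y] swap r/2=264/9527: DF=(1 − 264/9527·(0.990400+0.946900))/(1+264/9527) = 1151/1250 ≈ 0.920800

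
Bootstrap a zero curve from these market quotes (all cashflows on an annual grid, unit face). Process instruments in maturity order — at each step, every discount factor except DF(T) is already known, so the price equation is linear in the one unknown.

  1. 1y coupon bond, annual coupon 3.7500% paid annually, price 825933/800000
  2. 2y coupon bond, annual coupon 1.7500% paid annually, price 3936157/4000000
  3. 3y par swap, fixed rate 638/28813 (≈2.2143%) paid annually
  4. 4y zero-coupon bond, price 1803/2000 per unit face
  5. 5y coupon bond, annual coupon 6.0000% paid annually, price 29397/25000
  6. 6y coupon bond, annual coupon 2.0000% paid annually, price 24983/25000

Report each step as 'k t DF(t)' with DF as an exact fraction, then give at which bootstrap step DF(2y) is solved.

1 1 9951/10000
2 2 19/20
3 3 4681/5000
4 4 1803/2000
5 5 1119/1250
6 6 111/125
DF(2y) is solved at step 2

step 1 [1y] bond c/1=3/80: DF=(825933/800000 − 3/80·(0))/(1+3/80) = 9951/10000 ≈ 0.995100
step 2 [2y] bond c/1=7/400: DF=(3936157/4000000 − 7/400·(0.995100))/(1+7/400) = 19/20 ≈ 0.950000
step 3 [3y] swap r/1=638/28813: DF=(1 − 638/28813·(0.995100+0.950000))/(1+638/28813) = 4681/5000 ≈ 0.936200
step 4 [4y] zero: DF = P = 1803/2000 ≈ 0.901500
step 5 [5y] bond c/1=3/50: DF=(29397/25000 − 3/50·(0.995100+0.950000+0.936200+0.901500))/(1+3/50) = 1119/1250 ≈ 0.895200
step 6 [6y] bond c/1=1/50: DF=(24983/25000 − 1/50·(0.995100+0.950000+0.936200+0.901500+0.895200))/(1+1/50) = 111/125 ≈ 0.888000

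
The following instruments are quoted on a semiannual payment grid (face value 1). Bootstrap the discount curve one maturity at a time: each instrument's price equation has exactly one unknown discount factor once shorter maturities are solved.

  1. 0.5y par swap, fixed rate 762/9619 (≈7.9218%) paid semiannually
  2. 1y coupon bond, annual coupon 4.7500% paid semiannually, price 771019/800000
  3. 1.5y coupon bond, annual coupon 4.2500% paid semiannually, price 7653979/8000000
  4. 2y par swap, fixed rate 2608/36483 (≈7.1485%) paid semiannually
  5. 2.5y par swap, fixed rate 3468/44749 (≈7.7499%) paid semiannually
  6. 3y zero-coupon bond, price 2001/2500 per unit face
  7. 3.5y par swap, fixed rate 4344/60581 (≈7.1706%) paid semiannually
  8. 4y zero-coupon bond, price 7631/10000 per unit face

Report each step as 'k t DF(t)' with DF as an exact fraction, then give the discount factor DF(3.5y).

step 1 [0.5y] swap r/2=381/9619: DF=(1 − 381/9619·(0))/(1+381/9619) = 9619/10000 ≈ 0.961900
step 2 [1y] bond c/2=19/800: DF=(771019/800000 − 19/800·(0.961900))/(1+19/800) = 9191/10000 ≈ 0.919100
step 3 [1.5y] bond c/2=17/800: DF=(7653979/8000000 − 17/800·(0.961900+0.919100))/(1+17/800) = 8977/10000 ≈ 0.897700
step 4 [2y] swap r/2=1304/36483: DF=(1 − 1304/36483·(0.961900+0.919100+0.897700))/(1+1304/36483) = 1087/1250 ≈ 0.869600
step 5 [2.5y] swap r/2=1734/44749: DF=(1 − 1734/44749·(0.961900+0.919100+0.897700+0.869600))/(1+1734/44749) = 4133/5000 ≈ 0.826600
step 6 [3y] zero: DF = P = 2001/2500 ≈ 0.800400
step 7 [3.5y] swap r/2=2172/60581: DF=(1 − 2172/60581·(0.961900+0.919100+0.897700+0.869600+0.826600+0.800400))/(1+2172/60581) = 1957/2500 ≈ 0.782800
step 8 [4y] zero: DF = P = 7631/10000 ≈ 0.763100

1 1/2 9619/10000
2 1 9191/10000
3 3/2 8977/10000
4 2 1087/1250
5 5/2 4133/5000
6 3 2001/2500
7 7/2 1957/2500
8 4 7631/10000
DF(3.5y) = 1957/2500 ≈ 0.782800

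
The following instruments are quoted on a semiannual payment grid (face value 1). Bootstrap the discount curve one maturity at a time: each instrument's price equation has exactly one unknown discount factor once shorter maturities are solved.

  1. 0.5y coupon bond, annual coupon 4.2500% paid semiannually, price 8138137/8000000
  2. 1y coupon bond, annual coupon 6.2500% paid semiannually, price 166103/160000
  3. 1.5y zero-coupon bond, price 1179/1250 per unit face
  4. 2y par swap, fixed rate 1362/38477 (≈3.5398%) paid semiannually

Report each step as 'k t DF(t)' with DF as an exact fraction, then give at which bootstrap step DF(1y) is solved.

step 1 [0.5y] bond c/2=17/800: DF=(8138137/8000000 − 17/800·(0))/(1+17/800) = 9961/10000 ≈ 0.996100
step 2 [1y] bond c/2=1/32: DF=(166103/160000 − 1/32·(0.996100))/(1+1/32) = 1953/2000 ≈ 0.976500
step 3 [1.5y] zero: DF = P = 1179/1250 ≈ 0.943200
step 4 [2y] swap r/2=681/38477: DF=(1 − 681/38477·(0.996100+0.976500+0.943200))/(1+681/38477) = 9319/10000 ≈ 0.931900

1 1/2 9961/10000
2 1 1953/2000
3 3/2 1179/1250
4 2 9319/10000
DF(1y) is solved at step 2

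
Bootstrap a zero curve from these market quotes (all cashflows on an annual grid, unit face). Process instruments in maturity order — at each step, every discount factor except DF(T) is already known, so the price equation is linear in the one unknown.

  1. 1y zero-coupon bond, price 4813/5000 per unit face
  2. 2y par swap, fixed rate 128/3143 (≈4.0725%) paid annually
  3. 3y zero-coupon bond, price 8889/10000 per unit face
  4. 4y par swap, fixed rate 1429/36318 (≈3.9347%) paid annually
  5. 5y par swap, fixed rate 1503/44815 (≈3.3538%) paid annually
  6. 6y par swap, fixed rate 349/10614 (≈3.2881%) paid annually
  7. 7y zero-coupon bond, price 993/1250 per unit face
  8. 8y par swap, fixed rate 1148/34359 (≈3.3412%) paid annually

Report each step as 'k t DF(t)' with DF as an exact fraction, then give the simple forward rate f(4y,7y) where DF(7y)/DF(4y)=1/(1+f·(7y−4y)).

step 1 [1y] zero: DF = P = 4813/5000 ≈ 0.962600
step 2 [2y] swap r/1=128/3143: DF=(1 − 128/3143·(0.962600))/(1+128/3143) = 577/625 ≈ 0.923200
step 3 [3y] zero: DF = P = 8889/10000 ≈ 0.888900
step 4 [4y] swap r/1=1429/36318: DF=(1 − 1429/36318·(0.962600+0.923200+0.888900))/(1+1429/36318) = 8571/10000 ≈ 0.857100
step 5 [5y] swap r/1=1503/44815: DF=(1 − 1503/44815·(0.962600+0.923200+0.888900+0.857100))/(1+1503/44815) = 8497/10000 ≈ 0.849700
step 6 [6y] swap r/1=349/10614: DF=(1 − 349/10614·(0.962600+0.923200+0.888900+0.857100+0.849700))/(1+349/10614) = 1651/2000 ≈ 0.825500
step 7 [7y] zero: DF = P = 993/1250 ≈ 0.794400
step 8 [8y] swap r/1=1148/34359: DF=(1 − 1148/34359·(0.962600+0.923200+0.888900+0.857100+0.849700+0.825500+0.794400))/(1+1148/34359) = 963/1250 ≈ 0.770400

1 1 4813/5000
2 2 577/625
3 3 8889/10000
4 4 8571/10000
5 5 8497/10000
6 6 1651/2000
7 7 993/1250
8 8 963/1250
f(4y,7y) = ((8571/10000)/(993/1250) − 1)/(3) = 209/7944 ≈ 2.6309%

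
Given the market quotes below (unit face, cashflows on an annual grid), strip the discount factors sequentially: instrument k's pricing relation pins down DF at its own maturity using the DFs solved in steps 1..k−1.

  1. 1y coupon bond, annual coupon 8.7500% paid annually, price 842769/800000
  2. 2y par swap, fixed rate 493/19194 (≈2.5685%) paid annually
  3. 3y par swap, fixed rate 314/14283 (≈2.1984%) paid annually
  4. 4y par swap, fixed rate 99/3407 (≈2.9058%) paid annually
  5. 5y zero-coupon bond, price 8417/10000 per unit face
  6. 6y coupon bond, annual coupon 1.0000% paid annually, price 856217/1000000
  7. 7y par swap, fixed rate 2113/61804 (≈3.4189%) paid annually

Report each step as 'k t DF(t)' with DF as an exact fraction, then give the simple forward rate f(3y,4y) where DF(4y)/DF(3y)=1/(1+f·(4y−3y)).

1 1 9687/10000
2 2 9507/10000
3 3 2343/2500
4 4 8911/10000
5 5 8417/10000
6 6 8023/10000
7 7 7887/10000
f(3y,4y) = ((2343/2500)/(8911/10000) − 1)/(1) = 461/8911 ≈ 5.1734%

step 1 [1y] bond c/1=7/80: DF=(842769/800000 − 7/80·(0))/(1+7/80) = 9687/10000 ≈ 0.968700
step 2 [2y] swap r/1=493/19194: DF=(1 − 493/19194·(0.968700))/(1+493/19194) = 9507/10000 ≈ 0.950700
step 3 [3y] swap r/1=314/14283: DF=(1 − 314/14283·(0.968700+0.950700))/(1+314/14283) = 2343/2500 ≈ 0.937200
step 4 [4y] swap r/1=99/3407: DF=(1 − 99/3407·(0.968700+0.950700+0.937200))/(1+99/3407) = 8911/10000 ≈ 0.891100
step 5 [5y] zero: DF = P = 8417/10000 ≈ 0.841700
step 6 [6y] bond c/1=1/100: DF=(856217/1000000 − 1/100·(0.968700+0.950700+0.937200+0.891100+0.841700))/(1+1/100) = 8023/10000 ≈ 0.802300
step 7 [7y] swap r/1=2113/61804: DF=(1 − 2113/61804·(0.968700+0.950700+0.937200+0.891100+0.841700+0.802300))/(1+2113/61804) = 7887/10000 ≈ 0.788700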